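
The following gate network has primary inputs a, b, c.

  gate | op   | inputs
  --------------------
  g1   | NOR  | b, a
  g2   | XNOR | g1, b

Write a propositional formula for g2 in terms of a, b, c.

(b NOR a) XNOR b

g1 = b NOR a
g2 = g1 XNOR b = (b NOR a) XNOR b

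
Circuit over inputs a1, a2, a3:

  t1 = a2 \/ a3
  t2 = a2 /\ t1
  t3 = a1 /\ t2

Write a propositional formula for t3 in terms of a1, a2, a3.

a1 /\ (a2 /\ (a2 \/ a3))

t1 = a2 \/ a3
t2 = a2 /\ t1 = a2 /\ (a2 \/ a3)
t3 = a1 /\ t2 = a1 /\ (a2 /\ (a2 \/ a3))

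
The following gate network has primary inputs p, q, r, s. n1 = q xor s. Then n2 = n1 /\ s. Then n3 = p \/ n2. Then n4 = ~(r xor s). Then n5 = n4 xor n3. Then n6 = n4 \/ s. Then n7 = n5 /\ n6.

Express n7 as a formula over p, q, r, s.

((~(r xor s)) xor (p \/ ((q xor s) /\ s))) /\ ((~(r xor s)) \/ s)

n1 = q xor s
n2 = n1 /\ s = (q xor s) /\ s
n3 = p \/ n2 = p \/ ((q xor s) /\ s)
n4 = ~(r xor s)
n5 = n4 xor n3 = (~(r xor s)) xor (p \/ ((q xor s) /\ s))
n6 = n4 \/ s = (~(r xor s)) \/ s
n7 = n5 /\ n6 = ((~(r xor s)) xor (p \/ ((q xor s) /\ s))) /\ ((~(r xor s)) \/ s)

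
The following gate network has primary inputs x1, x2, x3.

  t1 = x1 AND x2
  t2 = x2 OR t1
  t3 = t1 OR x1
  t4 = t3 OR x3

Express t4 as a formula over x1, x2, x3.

((x1 AND x2) OR x1) OR x3

t1 = x1 AND x2
t3 = t1 OR x1 = (x1 AND x2) OR x1
t4 = t3 OR x3 = ((x1 AND x2) OR x1) OR x3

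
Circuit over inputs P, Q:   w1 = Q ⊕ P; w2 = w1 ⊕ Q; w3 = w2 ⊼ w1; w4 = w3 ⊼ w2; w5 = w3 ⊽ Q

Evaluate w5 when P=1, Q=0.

w1 = 0 ⊕ 1 = 1
w2 = 1 ⊕ 0 = 1
w3 = 1 ⊼ 1 = 0
w5 = 0 ⊽ 0 = 1

1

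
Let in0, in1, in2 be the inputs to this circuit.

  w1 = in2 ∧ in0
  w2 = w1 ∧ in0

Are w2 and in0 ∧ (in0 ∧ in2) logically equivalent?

w1 = in2 ∧ in0
w2 = w1 ∧ in0 = (in2 ∧ in0) ∧ in0
At in0=0, in1=0, in2=0: circuit gives 0, formula gives 0.
At in0=1, in1=0, in2=1: circuit gives 1, formula gives 1.
Agrees on all 8 inputs.

Yes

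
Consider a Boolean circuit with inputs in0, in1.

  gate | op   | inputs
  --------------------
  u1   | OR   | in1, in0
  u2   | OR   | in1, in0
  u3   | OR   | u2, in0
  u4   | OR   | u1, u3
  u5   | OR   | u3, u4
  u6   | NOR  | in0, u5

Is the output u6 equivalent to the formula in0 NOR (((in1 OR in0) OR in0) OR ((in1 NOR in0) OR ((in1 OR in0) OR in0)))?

No

u1 = in1 OR in0
u2 = in1 OR in0
u3 = u2 OR in0 = (in1 OR in0) OR in0
u4 = u1 OR u3 = (in1 OR in0) OR ((in1 OR in0) OR in0)
u5 = u3 OR u4 = ((in1 OR in0) OR in0) OR ((in1 OR in0) OR ((in1 OR in0) OR in0))
u6 = in0 NOR u5 = in0 NOR (((in1 OR in0) OR in0) OR ((in1 OR in0) OR ((in1 OR in0) OR in0)))
At in0=0, in1=0: circuit gives 1, formula gives 0.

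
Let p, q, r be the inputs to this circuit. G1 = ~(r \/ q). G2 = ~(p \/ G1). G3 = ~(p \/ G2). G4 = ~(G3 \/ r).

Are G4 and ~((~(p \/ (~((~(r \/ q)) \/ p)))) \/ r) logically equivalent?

G1 = ~(r \/ q)
G2 = ~(p \/ G1) = ~(p \/ (~(r \/ q)))
G3 = ~(p \/ G2) = ~(p \/ (~(p \/ (~(r \/ q)))))
G4 = ~(G3 \/ r) = ~((~(p \/ (~(p \/ (~(r \/ q)))))) \/ r)
At p=0, q=0, r=0: circuit gives 0, formula gives 0.
At p=0, q=1, r=0: circuit gives 1, formula gives 1.
Agrees on all 8 inputs.

Yes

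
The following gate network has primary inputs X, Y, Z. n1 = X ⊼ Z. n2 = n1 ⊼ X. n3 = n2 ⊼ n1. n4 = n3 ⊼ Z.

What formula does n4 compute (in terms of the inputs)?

n1 = X ⊼ Z
n2 = n1 ⊼ X = (X ⊼ Z) ⊼ X
n3 = n2 ⊼ n1 = ((X ⊼ Z) ⊼ X) ⊼ (X ⊼ Z)
n4 = n3 ⊼ Z = (((X ⊼ Z) ⊼ X) ⊼ (X ⊼ Z)) ⊼ Z

(((X ⊼ Z) ⊼ X) ⊼ (X ⊼ Z)) ⊼ Z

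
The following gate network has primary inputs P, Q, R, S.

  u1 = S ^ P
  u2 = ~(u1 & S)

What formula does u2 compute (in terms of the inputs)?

~((S ^ P) & S)

u1 = S ^ P
u2 = ~(u1 & S) = ~((S ^ P) & S)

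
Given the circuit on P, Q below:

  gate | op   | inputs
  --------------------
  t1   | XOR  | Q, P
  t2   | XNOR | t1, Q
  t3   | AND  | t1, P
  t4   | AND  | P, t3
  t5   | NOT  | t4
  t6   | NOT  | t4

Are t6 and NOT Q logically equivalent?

t1 = Q XOR P
t3 = t1 AND P = (Q XOR P) AND P
t4 = P AND t3 = P AND ((Q XOR P) AND P)
t6 = NOT t4 = NOT (P AND ((Q XOR P) AND P))
At P=0, Q=1: circuit gives 1, formula gives 0.

No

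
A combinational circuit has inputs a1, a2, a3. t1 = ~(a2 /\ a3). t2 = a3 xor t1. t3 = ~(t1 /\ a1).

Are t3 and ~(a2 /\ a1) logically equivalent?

t1 = ~(a2 /\ a3)
t3 = ~(t1 /\ a1) = ~((~(a2 /\ a3)) /\ a1)
At a1=1, a2=0, a3=0: circuit gives 0, formula gives 1.

No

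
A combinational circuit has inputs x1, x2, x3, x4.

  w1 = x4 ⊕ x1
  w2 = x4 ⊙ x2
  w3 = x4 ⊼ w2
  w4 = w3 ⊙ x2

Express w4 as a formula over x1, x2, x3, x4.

(x4 ⊼ (x4 ⊙ x2)) ⊙ x2

w2 = x4 ⊙ x2
w3 = x4 ⊼ w2 = x4 ⊼ (x4 ⊙ x2)
w4 = w3 ⊙ x2 = (x4 ⊼ (x4 ⊙ x2)) ⊙ x2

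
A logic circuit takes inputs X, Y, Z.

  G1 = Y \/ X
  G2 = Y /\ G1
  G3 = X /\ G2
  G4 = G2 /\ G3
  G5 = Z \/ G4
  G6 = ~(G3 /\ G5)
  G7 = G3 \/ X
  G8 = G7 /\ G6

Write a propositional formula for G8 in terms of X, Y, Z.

((X /\ (Y /\ (Y \/ X))) \/ X) /\ (~((X /\ (Y /\ (Y \/ X))) /\ (Z \/ ((Y /\ (Y \/ X)) /\ (X /\ (Y /\ (Y \/ X)))))))

G1 = Y \/ X
G2 = Y /\ G1 = Y /\ (Y \/ X)
G3 = X /\ G2 = X /\ (Y /\ (Y \/ X))
G4 = G2 /\ G3 = (Y /\ (Y \/ X)) /\ (X /\ (Y /\ (Y \/ X)))
G5 = Z \/ G4 = Z \/ ((Y /\ (Y \/ X)) /\ (X /\ (Y /\ (Y \/ X))))
G6 = ~(G3 /\ G5) = ~((X /\ (Y /\ (Y \/ X))) /\ (Z \/ ((Y /\ (Y \/ X)) /\ (X /\ (Y /\ (Y \/ X))))))
G7 = G3 \/ X = (X /\ (Y /\ (Y \/ X))) \/ X
G8 = G7 /\ G6 = ((X /\ (Y /\ (Y \/ X))) \/ X) /\ (~((X /\ (Y /\ (Y \/ X))) /\ (Z \/ ((Y /\ (Y \/ X)) /\ (X /\ (Y /\ (Y \/ X)))))))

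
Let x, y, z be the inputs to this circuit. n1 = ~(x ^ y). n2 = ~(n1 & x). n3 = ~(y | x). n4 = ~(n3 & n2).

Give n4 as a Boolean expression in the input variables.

n1 = ~(x ^ y)
n2 = ~(n1 & x) = ~((~(x ^ y)) & x)
n3 = ~(y | x)
n4 = ~(n3 & n2) = ~((~(y | x)) & (~((~(x ^ y)) & x)))

~((~(y | x)) & (~((~(x ^ y)) & x)))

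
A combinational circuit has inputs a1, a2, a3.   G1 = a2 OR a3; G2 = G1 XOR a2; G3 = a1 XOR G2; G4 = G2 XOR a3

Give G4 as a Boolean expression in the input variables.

((a2 OR a3) XOR a2) XOR a3

G1 = a2 OR a3
G2 = G1 XOR a2 = (a2 OR a3) XOR a2
G4 = G2 XOR a3 = ((a2 OR a3) XOR a2) XOR a3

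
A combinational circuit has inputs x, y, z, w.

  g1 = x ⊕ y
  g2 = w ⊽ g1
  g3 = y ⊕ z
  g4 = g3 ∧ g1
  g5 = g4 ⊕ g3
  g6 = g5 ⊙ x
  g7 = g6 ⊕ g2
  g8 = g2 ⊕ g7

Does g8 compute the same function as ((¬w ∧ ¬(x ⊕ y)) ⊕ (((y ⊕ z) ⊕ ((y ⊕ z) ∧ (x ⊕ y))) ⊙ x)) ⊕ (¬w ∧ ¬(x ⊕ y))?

g1 = x ⊕ y
g2 = w ⊽ g1 = w ⊽ (x ⊕ y)
g3 = y ⊕ z
g4 = g3 ∧ g1 = (y ⊕ z) ∧ (x ⊕ y)
g5 = g4 ⊕ g3 = ((y ⊕ z) ∧ (x ⊕ y)) ⊕ (y ⊕ z)
g6 = g5 ⊙ x = (((y ⊕ z) ∧ (x ⊕ y)) ⊕ (y ⊕ z)) ⊙ x
g7 = g6 ⊕ g2 = ((((y ⊕ z) ∧ (x ⊕ y)) ⊕ (y ⊕ z)) ⊙ x) ⊕ (w ⊽ (x ⊕ y))
g8 = g2 ⊕ g7 = (w ⊽ (x ⊕ y)) ⊕ (((((y ⊕ z) ∧ (x ⊕ y)) ⊕ (y ⊕ z)) ⊙ x) ⊕ (w ⊽ (x ⊕ y)))
At x=0, y=0, z=1, w=0: circuit gives 0, formula gives 0.
At x=0, y=0, z=0, w=0: circuit gives 1, formula gives 1.
Agrees on all 16 inputs.

Yes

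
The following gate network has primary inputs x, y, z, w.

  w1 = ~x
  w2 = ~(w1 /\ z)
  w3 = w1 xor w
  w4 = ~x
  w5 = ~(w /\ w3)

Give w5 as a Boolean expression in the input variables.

w1 = ~x
w3 = w1 xor w = ~x xor w
w5 = ~(w /\ w3) = ~(w /\ (~x xor w))

~(w /\ (~x xor w))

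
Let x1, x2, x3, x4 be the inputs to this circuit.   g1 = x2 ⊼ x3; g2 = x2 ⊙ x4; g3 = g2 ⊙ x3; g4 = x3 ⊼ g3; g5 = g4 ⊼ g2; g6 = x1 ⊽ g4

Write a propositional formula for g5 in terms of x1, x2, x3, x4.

(x3 ⊼ ((x2 ⊙ x4) ⊙ x3)) ⊼ (x2 ⊙ x4)

g2 = x2 ⊙ x4
g3 = g2 ⊙ x3 = (x2 ⊙ x4) ⊙ x3
g4 = x3 ⊼ g3 = x3 ⊼ ((x2 ⊙ x4) ⊙ x3)
g5 = g4 ⊼ g2 = (x3 ⊼ ((x2 ⊙ x4) ⊙ x3)) ⊼ (x2 ⊙ x4)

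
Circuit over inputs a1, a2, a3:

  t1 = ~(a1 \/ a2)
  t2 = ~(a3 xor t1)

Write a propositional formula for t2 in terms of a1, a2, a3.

t1 = ~(a1 \/ a2)
t2 = ~(a3 xor t1) = ~(a3 xor (~(a1 \/ a2)))

~(a3 xor (~(a1 \/ a2)))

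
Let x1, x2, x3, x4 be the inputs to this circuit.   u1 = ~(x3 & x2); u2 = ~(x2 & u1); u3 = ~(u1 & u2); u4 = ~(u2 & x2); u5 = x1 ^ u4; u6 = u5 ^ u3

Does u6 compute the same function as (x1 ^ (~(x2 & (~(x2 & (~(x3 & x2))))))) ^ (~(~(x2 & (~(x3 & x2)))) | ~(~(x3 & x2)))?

Yes

u1 = ~(x3 & x2)
u2 = ~(x2 & u1) = ~(x2 & (~(x3 & x2)))
u3 = ~(u1 & u2) = ~((~(x3 & x2)) & (~(x2 & (~(x3 & x2)))))
u4 = ~(u2 & x2) = ~((~(x2 & (~(x3 & x2)))) & x2)
u5 = x1 ^ u4 = x1 ^ (~((~(x2 & (~(x3 & x2)))) & x2))
u6 = u5 ^ u3 = (x1 ^ (~((~(x2 & (~(x3 & x2)))) & x2))) ^ (~((~(x3 & x2)) & (~(x2 & (~(x3 & x2))))))
At x1=0, x2=1, x3=0, x4=0: circuit gives 0, formula gives 0.
At x1=0, x2=0, x3=0, x4=0: circuit gives 1, formula gives 1.
Agrees on all 16 inputs.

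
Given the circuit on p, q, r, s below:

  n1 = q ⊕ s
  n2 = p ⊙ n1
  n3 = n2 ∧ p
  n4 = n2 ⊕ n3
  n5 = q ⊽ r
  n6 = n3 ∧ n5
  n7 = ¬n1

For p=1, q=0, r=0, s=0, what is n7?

n1 = 0 ⊕ 0 = 0
n7 = ¬0 = 1

1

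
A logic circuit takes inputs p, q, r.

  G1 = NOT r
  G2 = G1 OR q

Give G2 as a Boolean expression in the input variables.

G1 = NOT r
G2 = G1 OR q = NOT r OR q

NOT r OR q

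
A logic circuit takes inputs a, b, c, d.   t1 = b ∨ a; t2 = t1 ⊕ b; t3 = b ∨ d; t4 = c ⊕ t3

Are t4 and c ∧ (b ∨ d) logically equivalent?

t3 = b ∨ d
t4 = c ⊕ t3 = c ⊕ (b ∨ d)
At a=0, b=0, c=0, d=1: circuit gives 1, formula gives 0.

No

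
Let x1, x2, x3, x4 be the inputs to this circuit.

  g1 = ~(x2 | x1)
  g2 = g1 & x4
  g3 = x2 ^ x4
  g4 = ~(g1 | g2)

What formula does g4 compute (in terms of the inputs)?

~((~(x2 | x1)) | ((~(x2 | x1)) & x4))

g1 = ~(x2 | x1)
g2 = g1 & x4 = (~(x2 | x1)) & x4
g4 = ~(g1 | g2) = ~((~(x2 | x1)) | ((~(x2 | x1)) & x4))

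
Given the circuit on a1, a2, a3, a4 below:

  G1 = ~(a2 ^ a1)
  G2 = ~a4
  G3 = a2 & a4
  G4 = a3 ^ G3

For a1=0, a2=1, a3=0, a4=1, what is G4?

1

G3 = 1 & 1 = 1
G4 = 0 ^ 1 = 1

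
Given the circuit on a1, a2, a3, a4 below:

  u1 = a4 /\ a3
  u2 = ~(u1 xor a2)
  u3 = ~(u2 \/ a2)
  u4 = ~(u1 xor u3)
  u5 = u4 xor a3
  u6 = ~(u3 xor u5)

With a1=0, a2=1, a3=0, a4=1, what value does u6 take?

0

u1 = 1 /\ 0 = 0
u2 = ~(0 xor 1) = 0
u3 = ~(0 \/ 1) = 0
u4 = ~(0 xor 0) = 1
u5 = 1 xor 0 = 1
u6 = ~(0 xor 1) = 0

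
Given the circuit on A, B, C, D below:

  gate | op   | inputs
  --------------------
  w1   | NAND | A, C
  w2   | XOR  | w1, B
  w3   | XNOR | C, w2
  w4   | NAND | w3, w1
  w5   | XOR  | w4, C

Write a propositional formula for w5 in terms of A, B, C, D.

((C XNOR ((A NAND C) XOR B)) NAND (A NAND C)) XOR C

w1 = A NAND C
w2 = w1 XOR B = (A NAND C) XOR B
w3 = C XNOR w2 = C XNOR ((A NAND C) XOR B)
w4 = w3 NAND w1 = (C XNOR ((A NAND C) XOR B)) NAND (A NAND C)
w5 = w4 XOR C = ((C XNOR ((A NAND C) XOR B)) NAND (A NAND C)) XOR C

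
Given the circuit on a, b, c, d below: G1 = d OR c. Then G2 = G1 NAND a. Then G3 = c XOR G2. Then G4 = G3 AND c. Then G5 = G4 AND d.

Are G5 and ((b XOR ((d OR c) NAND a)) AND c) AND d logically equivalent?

No

G1 = d OR c
G2 = G1 NAND a = (d OR c) NAND a
G3 = c XOR G2 = c XOR ((d OR c) NAND a)
G4 = G3 AND c = (c XOR ((d OR c) NAND a)) AND c
G5 = G4 AND d = ((c XOR ((d OR c) NAND a)) AND c) AND d
At a=0, b=0, c=1, d=1: circuit gives 0, formula gives 1.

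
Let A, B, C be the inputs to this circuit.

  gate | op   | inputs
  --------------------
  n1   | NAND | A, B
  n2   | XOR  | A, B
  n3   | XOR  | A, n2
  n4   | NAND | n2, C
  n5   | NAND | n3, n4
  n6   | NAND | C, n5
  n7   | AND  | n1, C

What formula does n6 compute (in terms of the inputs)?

C NAND ((A XOR (A XOR B)) NAND ((A XOR B) NAND C))

n2 = A XOR B
n3 = A XOR n2 = A XOR (A XOR B)
n4 = n2 NAND C = (A XOR B) NAND C
n5 = n3 NAND n4 = (A XOR (A XOR B)) NAND ((A XOR B) NAND C)
n6 = C NAND n5 = C NAND ((A XOR (A XOR B)) NAND ((A XOR B) NAND C))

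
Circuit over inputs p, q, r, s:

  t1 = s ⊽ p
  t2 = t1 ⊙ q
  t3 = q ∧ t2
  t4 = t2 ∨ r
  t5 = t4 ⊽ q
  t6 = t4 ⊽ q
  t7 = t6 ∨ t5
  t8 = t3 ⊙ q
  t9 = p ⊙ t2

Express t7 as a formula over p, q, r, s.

((((s ⊽ p) ⊙ q) ∨ r) ⊽ q) ∨ ((((s ⊽ p) ⊙ q) ∨ r) ⊽ q)

t1 = s ⊽ p
t2 = t1 ⊙ q = (s ⊽ p) ⊙ q
t4 = t2 ∨ r = ((s ⊽ p) ⊙ q) ∨ r
t5 = t4 ⊽ q = (((s ⊽ p) ⊙ q) ∨ r) ⊽ q
t6 = t4 ⊽ q = (((s ⊽ p) ⊙ q) ∨ r) ⊽ q
t7 = t6 ∨ t5 = ((((s ⊽ p) ⊙ q) ∨ r) ⊽ q) ∨ ((((s ⊽ p) ⊙ q) ∨ r) ⊽ q)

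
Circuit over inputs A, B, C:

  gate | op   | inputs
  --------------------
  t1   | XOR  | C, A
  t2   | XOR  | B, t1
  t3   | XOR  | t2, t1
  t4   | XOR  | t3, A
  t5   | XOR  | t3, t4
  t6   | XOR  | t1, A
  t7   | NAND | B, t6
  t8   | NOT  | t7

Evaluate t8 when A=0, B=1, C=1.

1

t1 = 1 XOR 0 = 1
t6 = 1 XOR 0 = 1
t7 = 1 NAND 1 = 0
t8 = NOT 0 = 1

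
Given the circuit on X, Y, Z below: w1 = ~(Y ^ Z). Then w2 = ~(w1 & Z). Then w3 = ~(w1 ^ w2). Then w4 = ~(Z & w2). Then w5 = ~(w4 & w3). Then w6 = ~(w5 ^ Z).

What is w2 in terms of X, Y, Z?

w1 = ~(Y ^ Z)
w2 = ~(w1 & Z) = ~((~(Y ^ Z)) & Z)

~((~(Y ^ Z)) & Z)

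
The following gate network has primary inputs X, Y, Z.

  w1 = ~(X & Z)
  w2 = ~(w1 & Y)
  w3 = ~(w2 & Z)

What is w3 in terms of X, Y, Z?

w1 = ~(X & Z)
w2 = ~(w1 & Y) = ~((~(X & Z)) & Y)
w3 = ~(w2 & Z) = ~((~((~(X & Z)) & Y)) & Z)

~((~((~(X & Z)) & Y)) & Z)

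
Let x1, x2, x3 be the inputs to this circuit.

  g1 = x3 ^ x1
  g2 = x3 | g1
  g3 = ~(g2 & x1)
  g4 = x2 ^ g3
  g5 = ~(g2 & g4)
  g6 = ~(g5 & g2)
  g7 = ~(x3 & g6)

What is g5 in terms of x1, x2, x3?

~((x3 | (x3 ^ x1)) & (x2 ^ (~((x3 | (x3 ^ x1)) & x1))))

g1 = x3 ^ x1
g2 = x3 | g1 = x3 | (x3 ^ x1)
g3 = ~(g2 & x1) = ~((x3 | (x3 ^ x1)) & x1)
g4 = x2 ^ g3 = x2 ^ (~((x3 | (x3 ^ x1)) & x1))
g5 = ~(g2 & g4) = ~((x3 | (x3 ^ x1)) & (x2 ^ (~((x3 | (x3 ^ x1)) & x1))))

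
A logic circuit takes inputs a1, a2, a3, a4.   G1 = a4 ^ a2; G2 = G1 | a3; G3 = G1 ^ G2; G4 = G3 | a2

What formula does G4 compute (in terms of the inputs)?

((a4 ^ a2) ^ ((a4 ^ a2) | a3)) | a2

G1 = a4 ^ a2
G2 = G1 | a3 = (a4 ^ a2) | a3
G3 = G1 ^ G2 = (a4 ^ a2) ^ ((a4 ^ a2) | a3)
G4 = G3 | a2 = ((a4 ^ a2) ^ ((a4 ^ a2) | a3)) | a2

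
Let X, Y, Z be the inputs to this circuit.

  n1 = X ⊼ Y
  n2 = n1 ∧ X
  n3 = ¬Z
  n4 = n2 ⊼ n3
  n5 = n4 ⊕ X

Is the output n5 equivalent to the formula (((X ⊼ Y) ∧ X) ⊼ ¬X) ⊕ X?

n1 = X ⊼ Y
n2 = n1 ∧ X = (X ⊼ Y) ∧ X
n3 = ¬Z
n4 = n2 ⊼ n3 = ((X ⊼ Y) ∧ X) ⊼ ¬Z
n5 = n4 ⊕ X = (((X ⊼ Y) ∧ X) ⊼ ¬Z) ⊕ X
At X=1, Y=0, Z=0: circuit gives 1, formula gives 0.

No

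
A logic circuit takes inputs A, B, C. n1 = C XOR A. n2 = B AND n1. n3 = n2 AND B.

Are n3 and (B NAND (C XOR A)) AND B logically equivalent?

No

n1 = C XOR A
n2 = B AND n1 = B AND (C XOR A)
n3 = n2 AND B = (B AND (C XOR A)) AND B
At A=0, B=1, C=0: circuit gives 0, formula gives 1.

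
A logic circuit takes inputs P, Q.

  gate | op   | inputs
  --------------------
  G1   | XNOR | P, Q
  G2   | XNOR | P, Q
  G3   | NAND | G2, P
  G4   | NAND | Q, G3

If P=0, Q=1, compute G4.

0

G2 = 0 XNOR 1 = 0
G3 = 0 NAND 0 = 1
G4 = 1 NAND 1 = 0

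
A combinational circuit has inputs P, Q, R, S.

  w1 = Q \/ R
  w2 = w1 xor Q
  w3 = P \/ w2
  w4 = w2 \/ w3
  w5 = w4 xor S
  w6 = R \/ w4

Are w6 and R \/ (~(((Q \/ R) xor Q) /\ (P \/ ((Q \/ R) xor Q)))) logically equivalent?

w1 = Q \/ R
w2 = w1 xor Q = (Q \/ R) xor Q
w3 = P \/ w2 = P \/ ((Q \/ R) xor Q)
w4 = w2 \/ w3 = ((Q \/ R) xor Q) \/ (P \/ ((Q \/ R) xor Q))
w6 = R \/ w4 = R \/ (((Q \/ R) xor Q) \/ (P \/ ((Q \/ R) xor Q)))
At P=0, Q=0, R=0, S=0: circuit gives 0, formula gives 1.

No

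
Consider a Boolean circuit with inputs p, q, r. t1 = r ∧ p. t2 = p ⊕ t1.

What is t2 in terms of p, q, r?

t1 = r ∧ p
t2 = p ⊕ t1 = p ⊕ (r ∧ p)

p ⊕ (r ∧ p)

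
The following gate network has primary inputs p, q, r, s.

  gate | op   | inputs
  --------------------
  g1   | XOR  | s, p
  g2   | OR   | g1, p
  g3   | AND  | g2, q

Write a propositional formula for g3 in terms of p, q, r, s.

((s XOR p) OR p) AND q

g1 = s XOR p
g2 = g1 OR p = (s XOR p) OR p
g3 = g2 AND q = ((s XOR p) OR p) AND q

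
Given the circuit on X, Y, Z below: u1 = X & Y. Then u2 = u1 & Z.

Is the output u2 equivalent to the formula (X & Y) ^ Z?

u1 = X & Y
u2 = u1 & Z = (X & Y) & Z
At X=0, Y=0, Z=1: circuit gives 0, formula gives 1.

No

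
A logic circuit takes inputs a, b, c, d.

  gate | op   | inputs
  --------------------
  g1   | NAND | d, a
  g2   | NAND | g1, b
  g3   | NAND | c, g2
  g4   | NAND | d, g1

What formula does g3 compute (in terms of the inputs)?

g1 = d NAND a
g2 = g1 NAND b = (d NAND a) NAND b
g3 = c NAND g2 = c NAND ((d NAND a) NAND b)

c NAND ((d NAND a) NAND b)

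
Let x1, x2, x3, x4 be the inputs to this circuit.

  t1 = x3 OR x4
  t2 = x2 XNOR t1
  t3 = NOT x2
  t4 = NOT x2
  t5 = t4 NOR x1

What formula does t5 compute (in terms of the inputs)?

NOT x2 NOR x1

t4 = NOT x2
t5 = t4 NOR x1 = NOT x2 NOR x1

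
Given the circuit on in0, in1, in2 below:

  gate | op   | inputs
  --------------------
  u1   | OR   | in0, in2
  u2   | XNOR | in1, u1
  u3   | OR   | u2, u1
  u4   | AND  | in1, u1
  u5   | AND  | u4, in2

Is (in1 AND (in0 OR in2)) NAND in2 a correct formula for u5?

No

u1 = in0 OR in2
u4 = in1 AND u1 = in1 AND (in0 OR in2)
u5 = u4 AND in2 = (in1 AND (in0 OR in2)) AND in2
At in0=0, in1=0, in2=0: circuit gives 0, formula gives 1.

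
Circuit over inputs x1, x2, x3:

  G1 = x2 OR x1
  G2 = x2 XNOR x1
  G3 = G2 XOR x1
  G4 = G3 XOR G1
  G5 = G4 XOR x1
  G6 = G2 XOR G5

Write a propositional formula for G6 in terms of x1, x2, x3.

(x2 XNOR x1) XOR ((((x2 XNOR x1) XOR x1) XOR (x2 OR x1)) XOR x1)

G1 = x2 OR x1
G2 = x2 XNOR x1
G3 = G2 XOR x1 = (x2 XNOR x1) XOR x1
G4 = G3 XOR G1 = ((x2 XNOR x1) XOR x1) XOR (x2 OR x1)
G5 = G4 XOR x1 = (((x2 XNOR x1) XOR x1) XOR (x2 OR x1)) XOR x1
G6 = G2 XOR G5 = (x2 XNOR x1) XOR ((((x2 XNOR x1) XOR x1) XOR (x2 OR x1)) XOR x1)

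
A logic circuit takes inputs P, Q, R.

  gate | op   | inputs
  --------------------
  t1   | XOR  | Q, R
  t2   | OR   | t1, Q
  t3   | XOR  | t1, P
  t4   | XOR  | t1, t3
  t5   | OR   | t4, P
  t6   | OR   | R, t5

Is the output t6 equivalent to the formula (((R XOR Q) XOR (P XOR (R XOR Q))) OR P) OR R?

t1 = Q XOR R
t3 = t1 XOR P = (Q XOR R) XOR P
t4 = t1 XOR t3 = (Q XOR R) XOR ((Q XOR R) XOR P)
t5 = t4 OR P = ((Q XOR R) XOR ((Q XOR R) XOR P)) OR P
t6 = R OR t5 = R OR (((Q XOR R) XOR ((Q XOR R) XOR P)) OR P)
At P=0, Q=0, R=0: circuit gives 0, formula gives 0.
At P=0, Q=0, R=1: circuit gives 1, formula gives 1.
Agrees on all 8 inputs.

Yes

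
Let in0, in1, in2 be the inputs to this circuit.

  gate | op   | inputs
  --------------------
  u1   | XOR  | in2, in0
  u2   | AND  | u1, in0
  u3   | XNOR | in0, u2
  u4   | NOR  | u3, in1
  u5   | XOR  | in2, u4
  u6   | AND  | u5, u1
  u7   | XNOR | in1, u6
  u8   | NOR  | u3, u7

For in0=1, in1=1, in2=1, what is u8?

u1 = 1 XOR 1 = 0
u2 = 0 AND 1 = 0
u3 = 1 XNOR 0 = 0
u4 = 0 NOR 1 = 0
u5 = 1 XOR 0 = 1
u6 = 1 AND 0 = 0
u7 = 1 XNOR 0 = 0
u8 = 0 NOR 0 = 1

1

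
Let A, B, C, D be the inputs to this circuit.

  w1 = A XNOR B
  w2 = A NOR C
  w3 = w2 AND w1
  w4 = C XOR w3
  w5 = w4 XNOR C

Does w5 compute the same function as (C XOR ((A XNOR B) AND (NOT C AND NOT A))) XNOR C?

w1 = A XNOR B
w2 = A NOR C
w3 = w2 AND w1 = (A NOR C) AND (A XNOR B)
w4 = C XOR w3 = C XOR ((A NOR C) AND (A XNOR B))
w5 = w4 XNOR C = (C XOR ((A NOR C) AND (A XNOR B))) XNOR C
At A=0, B=0, C=0, D=0: circuit gives 0, formula gives 0.
At A=0, B=0, C=1, D=0: circuit gives 1, formula gives 1.
Agrees on all 16 inputs.

Yes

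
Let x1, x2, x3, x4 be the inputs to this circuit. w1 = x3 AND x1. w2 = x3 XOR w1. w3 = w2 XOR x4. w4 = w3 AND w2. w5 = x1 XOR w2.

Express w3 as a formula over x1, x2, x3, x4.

(x3 XOR (x3 AND x1)) XOR x4

w1 = x3 AND x1
w2 = x3 XOR w1 = x3 XOR (x3 AND x1)
w3 = w2 XOR x4 = (x3 XOR (x3 AND x1)) XOR x4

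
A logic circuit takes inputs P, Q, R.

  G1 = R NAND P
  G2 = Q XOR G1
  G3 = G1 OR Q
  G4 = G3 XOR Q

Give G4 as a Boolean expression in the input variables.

((R NAND P) OR Q) XOR Q

G1 = R NAND P
G3 = G1 OR Q = (R NAND P) OR Q
G4 = G3 XOR Q = ((R NAND P) OR Q) XOR Q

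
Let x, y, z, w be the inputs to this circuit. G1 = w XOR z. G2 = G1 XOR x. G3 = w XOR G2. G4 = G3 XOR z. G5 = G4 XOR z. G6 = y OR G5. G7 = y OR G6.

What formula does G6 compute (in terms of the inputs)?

y OR (((w XOR ((w XOR z) XOR x)) XOR z) XOR z)

G1 = w XOR z
G2 = G1 XOR x = (w XOR z) XOR x
G3 = w XOR G2 = w XOR ((w XOR z) XOR x)
G4 = G3 XOR z = (w XOR ((w XOR z) XOR x)) XOR z
G5 = G4 XOR z = ((w XOR ((w XOR z) XOR x)) XOR z) XOR z
G6 = y OR G5 = y OR (((w XOR ((w XOR z) XOR x)) XOR z) XOR z)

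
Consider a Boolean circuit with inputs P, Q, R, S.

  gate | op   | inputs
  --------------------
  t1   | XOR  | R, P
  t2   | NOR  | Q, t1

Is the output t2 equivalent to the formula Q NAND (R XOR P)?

No

t1 = R XOR P
t2 = Q NOR t1 = Q NOR (R XOR P)
At P=0, Q=0, R=1, S=0: circuit gives 0, formula gives 1.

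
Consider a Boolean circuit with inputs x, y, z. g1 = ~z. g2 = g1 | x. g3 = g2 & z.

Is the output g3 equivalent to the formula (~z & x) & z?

No

g1 = ~z
g2 = g1 | x = ~z | x
g3 = g2 & z = (~z | x) & z
At x=1, y=0, z=1: circuit gives 1, formula gives 0.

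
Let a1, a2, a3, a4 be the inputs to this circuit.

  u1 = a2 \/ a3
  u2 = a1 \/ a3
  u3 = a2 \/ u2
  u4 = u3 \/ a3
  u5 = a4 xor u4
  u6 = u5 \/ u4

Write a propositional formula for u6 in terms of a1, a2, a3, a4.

u2 = a1 \/ a3
u3 = a2 \/ u2 = a2 \/ (a1 \/ a3)
u4 = u3 \/ a3 = (a2 \/ (a1 \/ a3)) \/ a3
u5 = a4 xor u4 = a4 xor ((a2 \/ (a1 \/ a3)) \/ a3)
u6 = u5 \/ u4 = (a4 xor ((a2 \/ (a1 \/ a3)) \/ a3)) \/ ((a2 \/ (a1 \/ a3)) \/ a3)

(a4 xor ((a2 \/ (a1 \/ a3)) \/ a3)) \/ ((a2 \/ (a1 \/ a3)) \/ a3)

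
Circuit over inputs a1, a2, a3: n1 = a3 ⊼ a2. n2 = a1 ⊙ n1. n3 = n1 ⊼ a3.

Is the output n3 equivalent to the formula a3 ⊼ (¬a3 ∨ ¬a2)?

Yes

n1 = a3 ⊼ a2
n3 = n1 ⊼ a3 = (a3 ⊼ a2) ⊼ a3
At a1=0, a2=0, a3=1: circuit gives 0, formula gives 0.
At a1=0, a2=0, a3=0: circuit gives 1, formula gives 1.
Agrees on all 8 inputs.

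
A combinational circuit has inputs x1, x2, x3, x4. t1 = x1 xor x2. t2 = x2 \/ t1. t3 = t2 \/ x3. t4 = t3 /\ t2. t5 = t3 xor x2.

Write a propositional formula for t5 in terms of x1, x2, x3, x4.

t1 = x1 xor x2
t2 = x2 \/ t1 = x2 \/ (x1 xor x2)
t3 = t2 \/ x3 = (x2 \/ (x1 xor x2)) \/ x3
t5 = t3 xor x2 = ((x2 \/ (x1 xor x2)) \/ x3) xor x2

((x2 \/ (x1 xor x2)) \/ x3) xor x2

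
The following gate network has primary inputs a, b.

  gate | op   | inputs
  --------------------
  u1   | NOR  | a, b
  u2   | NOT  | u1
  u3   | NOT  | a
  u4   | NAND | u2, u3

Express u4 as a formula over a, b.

NOT (a NOR b) NAND NOT a

u1 = a NOR b
u2 = NOT u1 = NOT (a NOR b)
u3 = NOT a
u4 = u2 NAND u3 = NOT (a NOR b) NAND NOT a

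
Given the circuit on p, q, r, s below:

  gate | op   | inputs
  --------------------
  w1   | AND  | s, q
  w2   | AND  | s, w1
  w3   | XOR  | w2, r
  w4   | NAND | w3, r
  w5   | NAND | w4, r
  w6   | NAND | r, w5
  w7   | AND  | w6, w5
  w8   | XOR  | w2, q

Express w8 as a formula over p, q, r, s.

w1 = s AND q
w2 = s AND w1 = s AND (s AND q)
w8 = w2 XOR q = (s AND (s AND q)) XOR q

(s AND (s AND q)) XOR q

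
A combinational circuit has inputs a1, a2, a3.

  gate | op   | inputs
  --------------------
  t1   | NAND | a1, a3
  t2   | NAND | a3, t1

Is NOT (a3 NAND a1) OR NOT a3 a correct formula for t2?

Yes

t1 = a1 NAND a3
t2 = a3 NAND t1 = a3 NAND (a1 NAND a3)
At a1=0, a2=0, a3=1: circuit gives 0, formula gives 0.
At a1=0, a2=0, a3=0: circuit gives 1, formula gives 1.
Agrees on all 8 inputs.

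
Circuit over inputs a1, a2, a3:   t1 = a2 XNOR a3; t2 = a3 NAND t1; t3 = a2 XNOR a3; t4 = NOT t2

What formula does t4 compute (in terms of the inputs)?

t1 = a2 XNOR a3
t2 = a3 NAND t1 = a3 NAND (a2 XNOR a3)
t4 = NOT t2 = NOT (a3 NAND (a2 XNOR a3))

NOT (a3 NAND (a2 XNOR a3))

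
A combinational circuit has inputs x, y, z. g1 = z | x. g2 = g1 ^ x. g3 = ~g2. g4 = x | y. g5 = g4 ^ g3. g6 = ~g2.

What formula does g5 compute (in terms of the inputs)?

g1 = z | x
g2 = g1 ^ x = (z | x) ^ x
g3 = ~g2 = ~((z | x) ^ x)
g4 = x | y
g5 = g4 ^ g3 = (x | y) ^ ~((z | x) ^ x)

(x | y) ^ ~((z | x) ^ x)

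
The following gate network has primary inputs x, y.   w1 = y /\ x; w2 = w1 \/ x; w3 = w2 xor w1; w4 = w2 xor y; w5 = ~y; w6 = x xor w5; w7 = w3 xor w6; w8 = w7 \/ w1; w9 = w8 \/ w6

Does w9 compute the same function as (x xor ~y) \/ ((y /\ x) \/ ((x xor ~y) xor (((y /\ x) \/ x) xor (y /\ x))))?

w1 = y /\ x
w2 = w1 \/ x = (y /\ x) \/ x
w3 = w2 xor w1 = ((y /\ x) \/ x) xor (y /\ x)
w5 = ~y
w6 = x xor w5 = x xor ~y
w7 = w3 xor w6 = (((y /\ x) \/ x) xor (y /\ x)) xor (x xor ~y)
w8 = w7 \/ w1 = ((((y /\ x) \/ x) xor (y /\ x)) xor (x xor ~y)) \/ (y /\ x)
w9 = w8 \/ w6 = (((((y /\ x) \/ x) xor (y /\ x)) xor (x xor ~y)) \/ (y /\ x)) \/ (x xor ~y)
At x=0, y=1: circuit gives 0, formula gives 0.
At x=0, y=0: circuit gives 1, formula gives 1.
Agrees on all 4 inputs.

Yes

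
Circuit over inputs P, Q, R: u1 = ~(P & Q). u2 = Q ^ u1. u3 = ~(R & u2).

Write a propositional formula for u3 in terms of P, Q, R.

~(R & (Q ^ (~(P & Q))))

u1 = ~(P & Q)
u2 = Q ^ u1 = Q ^ (~(P & Q))
u3 = ~(R & u2) = ~(R & (Q ^ (~(P & Q))))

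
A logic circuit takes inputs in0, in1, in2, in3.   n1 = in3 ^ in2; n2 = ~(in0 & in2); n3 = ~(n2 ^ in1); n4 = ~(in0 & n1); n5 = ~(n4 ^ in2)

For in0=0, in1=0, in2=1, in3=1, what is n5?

1

n1 = 1 ^ 1 = 0
n4 = ~(0 & 0) = 1
n5 = ~(1 ^ 1) = 1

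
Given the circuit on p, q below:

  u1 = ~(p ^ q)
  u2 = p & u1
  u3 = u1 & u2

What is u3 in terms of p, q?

(~(p ^ q)) & (p & (~(p ^ q)))

u1 = ~(p ^ q)
u2 = p & u1 = p & (~(p ^ q))
u3 = u1 & u2 = (~(p ^ q)) & (p & (~(p ^ q)))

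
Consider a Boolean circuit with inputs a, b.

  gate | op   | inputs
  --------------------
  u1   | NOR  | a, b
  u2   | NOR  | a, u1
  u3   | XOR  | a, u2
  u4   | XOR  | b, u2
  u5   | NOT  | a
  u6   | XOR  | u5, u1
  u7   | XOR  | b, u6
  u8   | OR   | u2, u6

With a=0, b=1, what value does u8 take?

1

u1 = 0 NOR 1 = 0
u2 = 0 NOR 0 = 1
u5 = NOT 0 = 1
u6 = 1 XOR 0 = 1
u8 = 1 OR 1 = 1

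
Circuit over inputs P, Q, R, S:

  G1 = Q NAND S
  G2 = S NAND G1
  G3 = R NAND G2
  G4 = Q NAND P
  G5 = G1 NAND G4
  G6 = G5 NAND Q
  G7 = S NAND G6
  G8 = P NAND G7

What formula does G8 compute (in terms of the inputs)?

P NAND (S NAND (((Q NAND S) NAND (Q NAND P)) NAND Q))

G1 = Q NAND S
G4 = Q NAND P
G5 = G1 NAND G4 = (Q NAND S) NAND (Q NAND P)
G6 = G5 NAND Q = ((Q NAND S) NAND (Q NAND P)) NAND Q
G7 = S NAND G6 = S NAND (((Q NAND S) NAND (Q NAND P)) NAND Q)
G8 = P NAND G7 = P NAND (S NAND (((Q NAND S) NAND (Q NAND P)) NAND Q))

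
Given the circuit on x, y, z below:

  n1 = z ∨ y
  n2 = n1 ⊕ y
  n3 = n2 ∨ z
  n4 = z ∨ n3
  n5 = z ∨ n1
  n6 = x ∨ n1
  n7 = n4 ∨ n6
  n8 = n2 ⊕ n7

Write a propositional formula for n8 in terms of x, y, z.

((z ∨ y) ⊕ y) ⊕ ((z ∨ (((z ∨ y) ⊕ y) ∨ z)) ∨ (x ∨ (z ∨ y)))

n1 = z ∨ y
n2 = n1 ⊕ y = (z ∨ y) ⊕ y
n3 = n2 ∨ z = ((z ∨ y) ⊕ y) ∨ z
n4 = z ∨ n3 = z ∨ (((z ∨ y) ⊕ y) ∨ z)
n6 = x ∨ n1 = x ∨ (z ∨ y)
n7 = n4 ∨ n6 = (z ∨ (((z ∨ y) ⊕ y) ∨ z)) ∨ (x ∨ (z ∨ y))
n8 = n2 ⊕ n7 = ((z ∨ y) ⊕ y) ⊕ ((z ∨ (((z ∨ y) ⊕ y) ∨ z)) ∨ (x ∨ (z ∨ y)))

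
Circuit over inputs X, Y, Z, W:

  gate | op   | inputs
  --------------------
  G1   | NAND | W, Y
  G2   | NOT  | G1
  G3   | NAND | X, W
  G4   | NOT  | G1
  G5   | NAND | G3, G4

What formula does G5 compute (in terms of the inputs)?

G1 = W NAND Y
G3 = X NAND W
G4 = NOT G1 = NOT (W NAND Y)
G5 = G3 NAND G4 = (X NAND W) NAND NOT (W NAND Y)

(X NAND W) NAND NOT (W NAND Y)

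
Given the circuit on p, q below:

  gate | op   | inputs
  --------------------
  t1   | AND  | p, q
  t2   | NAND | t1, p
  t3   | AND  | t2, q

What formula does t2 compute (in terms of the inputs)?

(p AND q) NAND p

t1 = p AND q
t2 = t1 NAND p = (p AND q) NAND p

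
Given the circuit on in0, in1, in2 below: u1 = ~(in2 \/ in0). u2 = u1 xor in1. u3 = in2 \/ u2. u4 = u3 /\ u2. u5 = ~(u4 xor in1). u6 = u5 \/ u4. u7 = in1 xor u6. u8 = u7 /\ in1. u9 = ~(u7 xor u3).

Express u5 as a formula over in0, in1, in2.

~(((in2 \/ ((~(in2 \/ in0)) xor in1)) /\ ((~(in2 \/ in0)) xor in1)) xor in1)

u1 = ~(in2 \/ in0)
u2 = u1 xor in1 = (~(in2 \/ in0)) xor in1
u3 = in2 \/ u2 = in2 \/ ((~(in2 \/ in0)) xor in1)
u4 = u3 /\ u2 = (in2 \/ ((~(in2 \/ in0)) xor in1)) /\ ((~(in2 \/ in0)) xor in1)
u5 = ~(u4 xor in1) = ~(((in2 \/ ((~(in2 \/ in0)) xor in1)) /\ ((~(in2 \/ in0)) xor in1)) xor in1)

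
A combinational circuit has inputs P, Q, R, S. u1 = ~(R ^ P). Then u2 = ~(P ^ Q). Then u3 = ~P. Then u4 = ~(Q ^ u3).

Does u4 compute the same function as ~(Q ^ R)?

u3 = ~P
u4 = ~(Q ^ u3) = ~(Q ^ ~P)
At P=0, Q=0, R=0, S=0: circuit gives 0, formula gives 1.

No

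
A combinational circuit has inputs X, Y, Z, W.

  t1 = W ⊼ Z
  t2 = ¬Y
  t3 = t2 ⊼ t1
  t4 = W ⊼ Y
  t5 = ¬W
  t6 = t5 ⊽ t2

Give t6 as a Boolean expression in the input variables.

¬W ⊽ ¬Y

t2 = ¬Y
t5 = ¬W
t6 = t5 ⊽ t2 = ¬W ⊽ ¬Y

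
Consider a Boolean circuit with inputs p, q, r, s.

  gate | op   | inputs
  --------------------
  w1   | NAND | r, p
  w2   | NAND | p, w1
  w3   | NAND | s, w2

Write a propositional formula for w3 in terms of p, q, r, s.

s NAND (p NAND (r NAND p))

w1 = r NAND p
w2 = p NAND w1 = p NAND (r NAND p)
w3 = s NAND w2 = s NAND (p NAND (r NAND p))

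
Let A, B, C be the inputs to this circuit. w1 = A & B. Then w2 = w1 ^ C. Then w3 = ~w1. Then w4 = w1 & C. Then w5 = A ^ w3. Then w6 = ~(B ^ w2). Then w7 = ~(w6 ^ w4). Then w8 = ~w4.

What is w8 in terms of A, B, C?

~((A & B) & C)

w1 = A & B
w4 = w1 & C = (A & B) & C
w8 = ~w4 = ~((A & B) & C)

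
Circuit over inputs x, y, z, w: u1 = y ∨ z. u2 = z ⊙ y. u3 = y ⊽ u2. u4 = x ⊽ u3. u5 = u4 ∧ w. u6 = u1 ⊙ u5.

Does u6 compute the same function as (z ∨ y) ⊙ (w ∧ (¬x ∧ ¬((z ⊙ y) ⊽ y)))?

u1 = y ∨ z
u2 = z ⊙ y
u3 = y ⊽ u2 = y ⊽ (z ⊙ y)
u4 = x ⊽ u3 = x ⊽ (y ⊽ (z ⊙ y))
u5 = u4 ∧ w = (x ⊽ (y ⊽ (z ⊙ y))) ∧ w
u6 = u1 ⊙ u5 = (y ∨ z) ⊙ ((x ⊽ (y ⊽ (z ⊙ y))) ∧ w)
At x=0, y=0, z=0, w=1: circuit gives 0, formula gives 0.
At x=0, y=0, z=0, w=0: circuit gives 1, formula gives 1.
Agrees on all 16 inputs.

Yes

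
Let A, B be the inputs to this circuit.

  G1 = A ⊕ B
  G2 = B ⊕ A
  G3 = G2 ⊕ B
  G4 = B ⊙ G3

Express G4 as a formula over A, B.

B ⊙ ((B ⊕ A) ⊕ B)

G2 = B ⊕ A
G3 = G2 ⊕ B = (B ⊕ A) ⊕ B
G4 = B ⊙ G3 = B ⊙ ((B ⊕ A) ⊕ B)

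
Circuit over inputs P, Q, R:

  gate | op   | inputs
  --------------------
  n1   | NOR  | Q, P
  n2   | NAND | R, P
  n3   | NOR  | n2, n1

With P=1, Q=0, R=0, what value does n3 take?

0

n1 = 0 NOR 1 = 0
n2 = 0 NAND 1 = 1
n3 = 1 NOR 0 = 0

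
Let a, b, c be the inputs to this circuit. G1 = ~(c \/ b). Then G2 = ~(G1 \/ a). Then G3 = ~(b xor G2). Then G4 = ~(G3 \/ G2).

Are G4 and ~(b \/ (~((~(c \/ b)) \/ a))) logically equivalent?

No

G1 = ~(c \/ b)
G2 = ~(G1 \/ a) = ~((~(c \/ b)) \/ a)
G3 = ~(b xor G2) = ~(b xor (~((~(c \/ b)) \/ a)))
G4 = ~(G3 \/ G2) = ~((~(b xor (~((~(c \/ b)) \/ a)))) \/ (~((~(c \/ b)) \/ a)))
At a=0, b=0, c=0: circuit gives 0, formula gives 1.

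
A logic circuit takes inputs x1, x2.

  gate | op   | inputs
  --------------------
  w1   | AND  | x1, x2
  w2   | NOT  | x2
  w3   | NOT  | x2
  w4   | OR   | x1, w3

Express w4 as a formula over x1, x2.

x1 OR NOT x2

w3 = NOT x2
w4 = x1 OR w3 = x1 OR NOT x2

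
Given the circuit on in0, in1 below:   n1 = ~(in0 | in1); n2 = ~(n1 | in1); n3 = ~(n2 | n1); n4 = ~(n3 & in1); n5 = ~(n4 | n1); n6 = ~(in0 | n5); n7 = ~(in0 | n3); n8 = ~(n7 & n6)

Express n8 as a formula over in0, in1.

~((~(in0 | (~((~((~(in0 | in1)) | in1)) | (~(in0 | in1)))))) & (~(in0 | (~((~((~((~((~(in0 | in1)) | in1)) | (~(in0 | in1)))) & in1)) | (~(in0 | in1)))))))

n1 = ~(in0 | in1)
n2 = ~(n1 | in1) = ~((~(in0 | in1)) | in1)
n3 = ~(n2 | n1) = ~((~((~(in0 | in1)) | in1)) | (~(in0 | in1)))
n4 = ~(n3 & in1) = ~((~((~((~(in0 | in1)) | in1)) | (~(in0 | in1)))) & in1)
n5 = ~(n4 | n1) = ~((~((~((~((~(in0 | in1)) | in1)) | (~(in0 | in1)))) & in1)) | (~(in0 | in1)))
n6 = ~(in0 | n5) = ~(in0 | (~((~((~((~((~(in0 | in1)) | in1)) | (~(in0 | in1)))) & in1)) | (~(in0 | in1)))))
n7 = ~(in0 | n3) = ~(in0 | (~((~((~(in0 | in1)) | in1)) | (~(in0 | in1)))))
n8 = ~(n7 & n6) = ~((~(in0 | (~((~((~(in0 | in1)) | in1)) | (~(in0 | in1)))))) & (~(in0 | (~((~((~((~((~(in0 | in1)) | in1)) | (~(in0 | in1)))) & in1)) | (~(in0 | in1)))))))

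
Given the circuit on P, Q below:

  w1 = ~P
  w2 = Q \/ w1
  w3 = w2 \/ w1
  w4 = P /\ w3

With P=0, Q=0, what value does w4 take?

w1 = ~0 = 1
w2 = 0 \/ 1 = 1
w3 = 1 \/ 1 = 1
w4 = 0 /\ 1 = 0

0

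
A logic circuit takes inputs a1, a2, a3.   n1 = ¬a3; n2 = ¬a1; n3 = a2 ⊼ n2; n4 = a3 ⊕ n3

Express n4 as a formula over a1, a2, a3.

a3 ⊕ (a2 ⊼ ¬a1)

n2 = ¬a1
n3 = a2 ⊼ n2 = a2 ⊼ ¬a1
n4 = a3 ⊕ n3 = a3 ⊕ (a2 ⊼ ¬a1)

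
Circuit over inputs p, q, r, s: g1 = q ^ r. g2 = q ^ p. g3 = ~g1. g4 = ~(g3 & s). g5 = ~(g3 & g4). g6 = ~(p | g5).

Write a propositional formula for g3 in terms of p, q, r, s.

g1 = q ^ r
g3 = ~g1 = ~(q ^ r)

~(q ^ r)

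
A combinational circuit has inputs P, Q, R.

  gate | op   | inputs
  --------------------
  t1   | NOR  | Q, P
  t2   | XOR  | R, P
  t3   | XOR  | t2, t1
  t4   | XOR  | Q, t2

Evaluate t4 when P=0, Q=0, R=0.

0

t2 = 0 XOR 0 = 0
t4 = 0 XOR 0 = 0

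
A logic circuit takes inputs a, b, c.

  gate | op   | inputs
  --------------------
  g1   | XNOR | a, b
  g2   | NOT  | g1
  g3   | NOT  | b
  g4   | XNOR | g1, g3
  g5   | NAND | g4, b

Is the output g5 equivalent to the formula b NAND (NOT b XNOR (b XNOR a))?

g1 = a XNOR b
g3 = NOT b
g4 = g1 XNOR g3 = (a XNOR b) XNOR NOT b
g5 = g4 NAND b = ((a XNOR b) XNOR NOT b) NAND b
At a=0, b=1, c=0: circuit gives 0, formula gives 0.
At a=0, b=0, c=0: circuit gives 1, formula gives 1.
Agrees on all 8 inputs.

Yes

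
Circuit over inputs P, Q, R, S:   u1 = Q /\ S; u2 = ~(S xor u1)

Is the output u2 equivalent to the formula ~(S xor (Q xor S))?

No

u1 = Q /\ S
u2 = ~(S xor u1) = ~(S xor (Q /\ S))
At P=0, Q=0, R=0, S=1: circuit gives 0, formula gives 1.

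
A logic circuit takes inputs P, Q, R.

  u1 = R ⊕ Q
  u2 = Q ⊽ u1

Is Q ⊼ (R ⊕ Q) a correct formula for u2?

No

u1 = R ⊕ Q
u2 = Q ⊽ u1 = Q ⊽ (R ⊕ Q)
At P=0, Q=0, R=1: circuit gives 0, formula gives 1.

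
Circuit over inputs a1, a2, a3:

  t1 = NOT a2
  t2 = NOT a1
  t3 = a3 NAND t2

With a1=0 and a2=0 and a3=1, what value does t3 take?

0

t2 = NOT 0 = 1
t3 = 1 NAND 1 = 0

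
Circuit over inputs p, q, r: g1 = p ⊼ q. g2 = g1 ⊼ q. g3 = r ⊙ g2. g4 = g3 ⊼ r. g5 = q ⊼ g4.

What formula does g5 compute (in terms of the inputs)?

q ⊼ ((r ⊙ ((p ⊼ q) ⊼ q)) ⊼ r)

g1 = p ⊼ q
g2 = g1 ⊼ q = (p ⊼ q) ⊼ q
g3 = r ⊙ g2 = r ⊙ ((p ⊼ q) ⊼ q)
g4 = g3 ⊼ r = (r ⊙ ((p ⊼ q) ⊼ q)) ⊼ r
g5 = q ⊼ g4 = q ⊼ ((r ⊙ ((p ⊼ q) ⊼ q)) ⊼ r)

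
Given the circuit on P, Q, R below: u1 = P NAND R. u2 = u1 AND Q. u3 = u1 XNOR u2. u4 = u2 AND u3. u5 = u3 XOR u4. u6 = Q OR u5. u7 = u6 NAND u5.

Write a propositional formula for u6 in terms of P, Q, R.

Q OR (((P NAND R) XNOR ((P NAND R) AND Q)) XOR (((P NAND R) AND Q) AND ((P NAND R) XNOR ((P NAND R) AND Q))))

u1 = P NAND R
u2 = u1 AND Q = (P NAND R) AND Q
u3 = u1 XNOR u2 = (P NAND R) XNOR ((P NAND R) AND Q)
u4 = u2 AND u3 = ((P NAND R) AND Q) AND ((P NAND R) XNOR ((P NAND R) AND Q))
u5 = u3 XOR u4 = ((P NAND R) XNOR ((P NAND R) AND Q)) XOR (((P NAND R) AND Q) AND ((P NAND R) XNOR ((P NAND R) AND Q)))
u6 = Q OR u5 = Q OR (((P NAND R) XNOR ((P NAND R) AND Q)) XOR (((P NAND R) AND Q) AND ((P NAND R) XNOR ((P NAND R) AND Q))))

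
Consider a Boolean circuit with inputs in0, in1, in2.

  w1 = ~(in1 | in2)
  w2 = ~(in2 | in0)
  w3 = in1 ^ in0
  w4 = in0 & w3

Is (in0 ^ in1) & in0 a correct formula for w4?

Yes

w3 = in1 ^ in0
w4 = in0 & w3 = in0 & (in1 ^ in0)
At in0=0, in1=0, in2=0: circuit gives 0, formula gives 0.
At in0=1, in1=0, in2=0: circuit gives 1, formula gives 1.
Agrees on all 8 inputs.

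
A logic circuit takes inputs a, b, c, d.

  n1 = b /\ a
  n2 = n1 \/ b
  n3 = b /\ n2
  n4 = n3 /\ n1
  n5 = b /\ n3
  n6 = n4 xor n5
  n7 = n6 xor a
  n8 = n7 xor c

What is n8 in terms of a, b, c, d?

n1 = b /\ a
n2 = n1 \/ b = (b /\ a) \/ b
n3 = b /\ n2 = b /\ ((b /\ a) \/ b)
n4 = n3 /\ n1 = (b /\ ((b /\ a) \/ b)) /\ (b /\ a)
n5 = b /\ n3 = b /\ (b /\ ((b /\ a) \/ b))
n6 = n4 xor n5 = ((b /\ ((b /\ a) \/ b)) /\ (b /\ a)) xor (b /\ (b /\ ((b /\ a) \/ b)))
n7 = n6 xor a = (((b /\ ((b /\ a) \/ b)) /\ (b /\ a)) xor (b /\ (b /\ ((b /\ a) \/ b)))) xor a
n8 = n7 xor c = ((((b /\ ((b /\ a) \/ b)) /\ (b /\ a)) xor (b /\ (b /\ ((b /\ a) \/ b)))) xor a) xor c

((((b /\ ((b /\ a) \/ b)) /\ (b /\ a)) xor (b /\ (b /\ ((b /\ a) \/ b)))) xor a) xor c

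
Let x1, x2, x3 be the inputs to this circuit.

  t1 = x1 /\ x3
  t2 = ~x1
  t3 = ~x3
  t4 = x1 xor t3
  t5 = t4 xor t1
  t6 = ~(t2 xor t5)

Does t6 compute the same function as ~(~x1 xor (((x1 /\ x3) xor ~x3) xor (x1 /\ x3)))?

t1 = x1 /\ x3
t2 = ~x1
t3 = ~x3
t4 = x1 xor t3 = x1 xor ~x3
t5 = t4 xor t1 = (x1 xor ~x3) xor (x1 /\ x3)
t6 = ~(t2 xor t5) = ~(~x1 xor ((x1 xor ~x3) xor (x1 /\ x3)))
At x1=1, x2=0, x3=0: circuit gives 1, formula gives 0.

No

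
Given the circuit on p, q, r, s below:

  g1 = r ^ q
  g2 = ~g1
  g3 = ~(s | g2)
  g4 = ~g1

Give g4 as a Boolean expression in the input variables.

~(r ^ q)

g1 = r ^ q
g4 = ~g1 = ~(r ^ q)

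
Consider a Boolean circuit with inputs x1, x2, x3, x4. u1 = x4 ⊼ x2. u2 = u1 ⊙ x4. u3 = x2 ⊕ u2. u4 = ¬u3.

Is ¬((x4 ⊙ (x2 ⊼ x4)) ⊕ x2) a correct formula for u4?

u1 = x4 ⊼ x2
u2 = u1 ⊙ x4 = (x4 ⊼ x2) ⊙ x4
u3 = x2 ⊕ u2 = x2 ⊕ ((x4 ⊼ x2) ⊙ x4)
u4 = ¬u3 = ¬(x2 ⊕ ((x4 ⊼ x2) ⊙ x4))
At x1=0, x2=0, x3=0, x4=1: circuit gives 0, formula gives 0.
At x1=0, x2=0, x3=0, x4=0: circuit gives 1, formula gives 1.
Agrees on all 16 inputs.

Yes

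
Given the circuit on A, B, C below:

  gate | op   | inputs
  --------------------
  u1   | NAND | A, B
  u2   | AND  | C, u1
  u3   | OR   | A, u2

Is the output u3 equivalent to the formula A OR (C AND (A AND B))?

u1 = A NAND B
u2 = C AND u1 = C AND (A NAND B)
u3 = A OR u2 = A OR (C AND (A NAND B))
At A=0, B=0, C=1: circuit gives 1, formula gives 0.

No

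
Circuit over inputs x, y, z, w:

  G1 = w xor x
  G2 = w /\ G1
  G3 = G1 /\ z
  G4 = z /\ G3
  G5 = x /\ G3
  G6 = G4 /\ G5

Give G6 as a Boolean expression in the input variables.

(z /\ ((w xor x) /\ z)) /\ (x /\ ((w xor x) /\ z))

G1 = w xor x
G3 = G1 /\ z = (w xor x) /\ z
G4 = z /\ G3 = z /\ ((w xor x) /\ z)
G5 = x /\ G3 = x /\ ((w xor x) /\ z)
G6 = G4 /\ G5 = (z /\ ((w xor x) /\ z)) /\ (x /\ ((w xor x) /\ z))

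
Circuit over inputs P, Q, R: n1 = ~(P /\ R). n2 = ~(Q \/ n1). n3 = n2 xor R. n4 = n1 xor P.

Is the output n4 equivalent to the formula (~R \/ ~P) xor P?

n1 = ~(P /\ R)
n4 = n1 xor P = (~(P /\ R)) xor P
At P=1, Q=0, R=0: circuit gives 0, formula gives 0.
At P=0, Q=0, R=0: circuit gives 1, formula gives 1.
Agrees on all 8 inputs.

Yes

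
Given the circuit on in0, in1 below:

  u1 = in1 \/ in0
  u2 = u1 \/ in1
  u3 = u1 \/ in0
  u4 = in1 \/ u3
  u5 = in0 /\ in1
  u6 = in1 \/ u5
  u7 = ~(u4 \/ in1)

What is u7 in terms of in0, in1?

u1 = in1 \/ in0
u3 = u1 \/ in0 = (in1 \/ in0) \/ in0
u4 = in1 \/ u3 = in1 \/ ((in1 \/ in0) \/ in0)
u7 = ~(u4 \/ in1) = ~((in1 \/ ((in1 \/ in0) \/ in0)) \/ in1)

~((in1 \/ ((in1 \/ in0) \/ in0)) \/ in1)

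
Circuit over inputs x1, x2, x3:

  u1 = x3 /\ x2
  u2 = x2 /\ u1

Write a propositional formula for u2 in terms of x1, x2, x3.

u1 = x3 /\ x2
u2 = x2 /\ u1 = x2 /\ (x3 /\ x2)

x2 /\ (x3 /\ x2)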